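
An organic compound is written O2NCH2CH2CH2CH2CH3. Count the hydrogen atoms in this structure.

11

Element totals:
  C: 5
  H: 11
  N: 1
  O: 2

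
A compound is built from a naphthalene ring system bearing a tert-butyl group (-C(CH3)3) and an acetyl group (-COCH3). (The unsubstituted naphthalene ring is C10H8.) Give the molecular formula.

Atom tally by fragment:
  naphthalene ring system core → C:10 H:8
  (− 2 ring H displaced by substituents)
  + C(CH3)3 → C:4 H:9
  + COCH3 → C:2 H:3 O:1
Element totals:
  C: 16
  H: 18
  O: 1

C16H18O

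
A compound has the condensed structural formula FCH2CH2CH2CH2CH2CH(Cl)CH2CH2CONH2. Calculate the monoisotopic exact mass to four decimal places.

Atom tally by fragment:
  FCH2 → C:1 H:2 F:1
  CH2 → C:1 H:2
  CH2 → C:1 H:2
  CH2 → C:1 H:2
  CH2 → C:1 H:2
  CH(Cl) → C:1 H:1 Cl:1
  CH2 → C:1 H:2
  CH2CONH2 → C:2 H:4 O:1 N:1
Element totals:
  C: 9
  H: 17
  Cl: 1
  F: 1
  N: 1
  O: 1
Molecular formula: C9H17ClFNO.
  M = 9(12.0) + 17(1.007825) + 34.968853 + 18.998403 + 14.003074 + 15.994915
    = 108.000000 + 17.133025 + 34.968853 + 18.998403 + 14.003074 + 15.994915 = 209.098270

209.0983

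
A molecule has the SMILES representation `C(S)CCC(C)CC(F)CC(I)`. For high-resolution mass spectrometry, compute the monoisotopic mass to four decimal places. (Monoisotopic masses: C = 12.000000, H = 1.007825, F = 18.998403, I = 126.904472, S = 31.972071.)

304.0158

Atom tally by fragment:
  HSCH2 → C:1 H:3 S:1
  CH2 → C:1 H:2
  CH2 → C:1 H:2
  CH(CH3) → C:2 H:4
  CH2 → C:1 H:2
  CH(F) → C:1 H:1 F:1
  CH2 → C:1 H:2
  CH2I → C:1 H:2 I:1
Element totals:
  C: 9
  H: 18
  F: 1
  I: 1
  S: 1
Molecular formula: C9H18FIS.
  M = 9(12.0) + 18(1.007825) + 18.998403 + 126.904472 + 31.972071
    = 108.000000 + 18.140850 + 18.998403 + 126.904472 + 31.972071 = 304.015796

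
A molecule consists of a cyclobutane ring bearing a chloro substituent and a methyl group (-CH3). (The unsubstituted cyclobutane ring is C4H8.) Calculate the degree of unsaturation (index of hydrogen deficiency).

Atom tally by fragment:
  cyclobutane ring core → C:4 H:8
  (− 2 ring H displaced by substituents)
  + Cl → Cl:1
  + CH3 → C:1 H:3
Element totals:
  C: 5
  H: 9
  Cl: 1
Molecular formula: C5H9Cl.
DoU = (2C + 2 + N − H − X) / 2 = (2·5 + 2 + 0 − 9 − 1) / 2 = 1.

1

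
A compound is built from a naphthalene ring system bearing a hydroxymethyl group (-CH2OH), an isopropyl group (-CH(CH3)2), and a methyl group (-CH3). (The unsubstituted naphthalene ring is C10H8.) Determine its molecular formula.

Atom tally by fragment:
  naphthalene ring system core → C:10 H:8
  (− 3 ring H displaced by substituents)
  + CH2OH → C:1 H:3 O:1
  + CH(CH3)2 → C:3 H:7
  + CH3 → C:1 H:3
Element totals:
  C: 15
  H: 18
  O: 1

C15H18O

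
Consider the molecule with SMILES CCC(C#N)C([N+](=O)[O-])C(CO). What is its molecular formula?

C7H12N2O3

Atom tally by fragment:
  CH3 → C:1 H:3
  CH2 → C:1 H:2
  CH(CN) → C:2 H:1 N:1
  CH(NO2) → C:1 H:1 N:1 O:2
  CH2CH2OH → C:2 H:5 O:1
Element totals:
  C: 7
  H: 12
  N: 2
  O: 3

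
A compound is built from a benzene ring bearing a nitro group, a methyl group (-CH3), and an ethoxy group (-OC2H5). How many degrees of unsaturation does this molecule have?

Atom tally by fragment:
  benzene ring core → C:6 H:6
  (− 3 ring H displaced by substituents)
  + NO2 → N:1 O:2
  + CH3 → C:1 H:3
  + OC2H5 → C:2 H:5 O:1
Element totals:
  C: 9
  H: 11
  N: 1
  O: 3
Molecular formula: C9H11NO3.
DoU = (2C + 2 + N − H − X) / 2 = (2·9 + 2 + 1 − 11 − 0) / 2 = 5.

5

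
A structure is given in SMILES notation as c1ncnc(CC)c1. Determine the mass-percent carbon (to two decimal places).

Atom tally by fragment:
  pyrimidine ring core → C:4 H:4 N:2
  (− 1 ring H displaced by substituents)
  + C2H5 → C:2 H:5
Element totals:
  C: 6
  H: 8
  N: 2
Molecular formula: C6H8N2.
Molar mass = 108.144 g/mol.
Mass from C: 6 × 12.011 = 72.066 g/mol.
%C = 72.066 / 108.144 × 100 = 66.64%.

66.64%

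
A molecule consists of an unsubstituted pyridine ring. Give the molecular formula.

C5H5N

Atom tally by fragment:
  pyridine ring core → C:5 H:5 N:1
Element totals:
  C: 5
  H: 5
  N: 1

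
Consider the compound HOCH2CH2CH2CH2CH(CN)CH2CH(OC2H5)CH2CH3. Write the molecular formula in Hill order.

C12H23NO2

Element totals:
  C: 12
  H: 23
  N: 1
  O: 2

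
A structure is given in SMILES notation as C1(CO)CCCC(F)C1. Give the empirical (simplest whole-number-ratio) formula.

C7H13FO

Atom tally by fragment:
  cyclohexane ring core → C:6 H:12
  (− 2 ring H displaced by substituents)
  + CH2OH → C:1 H:3 O:1
  + F → F:1
Element totals:
  C: 7
  H: 13
  F: 1
  O: 1
Molecular formula: C7H13FO.
gcd of subscripts (7, 1, 13, 1) = 1, so the empirical formula equals the molecular formula.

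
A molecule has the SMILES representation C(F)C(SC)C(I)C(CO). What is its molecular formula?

Atom tally by fragment:
  FCH2 → C:1 H:2 F:1
  CH(SCH3) → C:2 H:4 S:1
  CH(I) → C:1 H:1 I:1
  CH2CH2OH → C:2 H:5 O:1
Element totals:
  C: 6
  H: 12
  F: 1
  I: 1
  O: 1
  S: 1

C6H12FIOS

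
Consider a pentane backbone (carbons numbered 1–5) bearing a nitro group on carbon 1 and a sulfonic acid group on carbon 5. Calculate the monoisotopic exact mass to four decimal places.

197.0358

Atom tally by fragment:
  O2NCH2 → C:1 H:2 N:1 O:2
  CH2 → C:1 H:2
  CH2 → C:1 H:2
  CH2 → C:1 H:2
  CH2SO3H → C:1 H:3 S:1 O:3
Element totals:
  C: 5
  H: 11
  N: 1
  O: 5
  S: 1
Molecular formula: C5H11NO5S.
  M = 5(12.0) + 11(1.007825) + 14.003074 + 5(15.994915) + 31.972071
    = 60.000000 + 11.086075 + 14.003074 + 79.974575 + 31.972071 = 197.035795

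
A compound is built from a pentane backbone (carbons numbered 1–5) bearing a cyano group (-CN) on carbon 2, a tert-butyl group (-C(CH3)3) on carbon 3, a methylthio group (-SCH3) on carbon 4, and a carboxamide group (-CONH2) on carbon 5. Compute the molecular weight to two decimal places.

Atom tally by fragment:
  CH3 → C:1 H:3
  CH(CN) → C:2 H:1 N:1
  CH(C(CH3)3) → C:5 H:10
  CH(SCH3) → C:2 H:4 S:1
  CH2CONH2 → C:2 H:4 O:1 N:1
Element totals:
  C: 12
  H: 22
  N: 2
  O: 1
  S: 1
Molecular formula: C12H22N2OS.
  M = 12(12.011) + 22(1.008) + 2(14.007) + 15.999 + 32.06
    = 144.132 + 22.176 + 28.014 + 15.999 + 32.060 = 242.381

242.38 g/mol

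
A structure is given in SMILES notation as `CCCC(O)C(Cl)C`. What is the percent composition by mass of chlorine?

Atom tally by fragment:
  CH3 → C:1 H:3
  CH2 → C:1 H:2
  CH2 → C:1 H:2
  CH(OH) → C:1 H:2 O:1
  CH(Cl) → C:1 H:1 Cl:1
  CH3 → C:1 H:3
Element totals:
  C: 6
  H: 13
  Cl: 1
  O: 1
Molecular formula: C6H13ClO.
Molar mass = 136.619 g/mol.
Mass from Cl: 1 × 35.45 = 35.450 g/mol.
%Cl = 35.450 / 136.619 × 100 = 25.95%.

25.95%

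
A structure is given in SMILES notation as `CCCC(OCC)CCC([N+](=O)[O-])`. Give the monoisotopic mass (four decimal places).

189.1365

Atom tally by fragment:
  CH3 → C:1 H:3
  CH2 → C:1 H:2
  CH2 → C:1 H:2
  CH(OC2H5) → C:3 H:6 O:1
  CH2 → C:1 H:2
  CH2 → C:1 H:2
  CH2NO2 → C:1 H:2 N:1 O:2
Element totals:
  C: 9
  H: 19
  N: 1
  O: 3
Molecular formula: C9H19NO3.
  M = 9(12.0) + 19(1.007825) + 14.003074 + 3(15.994915)
    = 108.000000 + 19.148675 + 14.003074 + 47.984745 = 189.136494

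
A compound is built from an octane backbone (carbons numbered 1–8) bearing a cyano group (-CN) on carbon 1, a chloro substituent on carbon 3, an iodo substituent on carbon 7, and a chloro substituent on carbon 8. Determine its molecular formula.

Atom tally by fragment:
  NCCH2 → C:2 H:2 N:1
  CH2 → C:1 H:2
  CH(Cl) → C:1 H:1 Cl:1
  CH2 → C:1 H:2
  CH2 → C:1 H:2
  CH2 → C:1 H:2
  CH(I) → C:1 H:1 I:1
  CH2Cl → C:1 H:2 Cl:1
Element totals:
  C: 9
  H: 14
  Cl: 2
  I: 1
  N: 1

C9H14Cl2IN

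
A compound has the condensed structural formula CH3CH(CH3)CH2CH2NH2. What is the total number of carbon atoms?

5

Element totals:
  C: 5
  H: 13
  N: 1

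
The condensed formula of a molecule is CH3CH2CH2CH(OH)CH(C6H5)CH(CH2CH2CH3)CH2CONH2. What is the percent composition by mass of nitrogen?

5.05%

Atom tally by fragment:
  CH3 → C:1 H:3
  CH2 → C:1 H:2
  CH2 → C:1 H:2
  CH(OH) → C:1 H:2 O:1
  CH(C6H5) → C:7 H:6
  CH(CH2CH2CH3) → C:4 H:8
  CH2CONH2 → C:2 H:4 O:1 N:1
Element totals:
  C: 17
  H: 27
  N: 1
  O: 2
Molecular formula: C17H27NO2.
Molar mass = 277.408 g/mol.
Mass from N: 1 × 14.007 = 14.007 g/mol.
%N = 14.007 / 277.408 × 100 = 5.05%.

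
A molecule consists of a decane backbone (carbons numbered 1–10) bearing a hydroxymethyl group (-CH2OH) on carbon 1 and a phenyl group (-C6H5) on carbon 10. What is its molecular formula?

Atom tally by fragment:
  HOCH2CH2 → C:2 H:5 O:1
  CH2 → C:1 H:2
  CH2 → C:1 H:2
  CH2 → C:1 H:2
  CH2 → C:1 H:2
  CH2 → C:1 H:2
  CH2 → C:1 H:2
  CH2 → C:1 H:2
  CH2 → C:1 H:2
  CH2C6H5 → C:7 H:7
Element totals:
  C: 17
  H: 28
  O: 1

C17H28O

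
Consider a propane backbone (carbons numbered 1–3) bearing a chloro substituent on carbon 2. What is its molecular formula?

C3H7Cl

Atom tally by fragment:
  CH3 → C:1 H:3
  CH(Cl) → C:1 H:1 Cl:1
  CH3 → C:1 H:3
Element totals:
  C: 3
  H: 7
  Cl: 1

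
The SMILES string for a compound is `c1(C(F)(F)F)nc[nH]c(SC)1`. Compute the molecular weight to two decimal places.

Atom tally by fragment:
  imidazole ring core → C:3 H:4 N:2
  (− 2 ring H displaced by substituents)
  + CF3 → C:1 F:3
  + SCH3 → C:1 H:3 S:1
Element totals:
  C: 5
  H: 5
  F: 3
  N: 2
  S: 1
Molecular formula: C5H5F3N2S.
  M = 5(12.011) + 5(1.008) + 3(18.998) + 2(14.007) + 32.06
    = 60.055 + 5.040 + 56.994 + 28.014 + 32.060 = 182.163

182.16 g/mol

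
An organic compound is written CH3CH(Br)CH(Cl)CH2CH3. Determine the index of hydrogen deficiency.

0

Atom tally by fragment:
  CH3 → C:1 H:3
  CH(Br) → C:1 H:1 Br:1
  CH(Cl) → C:1 H:1 Cl:1
  CH2 → C:1 H:2
  CH3 → C:1 H:3
Element totals:
  C: 5
  H: 10
  Br: 1
  Cl: 1
Molecular formula: C5H10BrCl.
DoU = (2C + 2 + N − H − X) / 2 = (2·5 + 2 + 0 − 10 − 2) / 2 = 0.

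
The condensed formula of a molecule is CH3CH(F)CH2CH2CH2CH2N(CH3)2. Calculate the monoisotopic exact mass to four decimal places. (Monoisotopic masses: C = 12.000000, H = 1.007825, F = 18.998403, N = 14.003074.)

Element totals:
  C: 8
  H: 18
  F: 1
  N: 1
Molecular formula: C8H18FN.
  M = 8(12.0) + 18(1.007825) + 18.998403 + 14.003074
    = 96.000000 + 18.140850 + 18.998403 + 14.003074 = 147.142327

147.1423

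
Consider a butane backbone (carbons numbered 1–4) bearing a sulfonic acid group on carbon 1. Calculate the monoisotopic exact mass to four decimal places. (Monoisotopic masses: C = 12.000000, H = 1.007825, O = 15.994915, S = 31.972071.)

138.0351

Atom tally by fragment:
  HO3SCH2 → C:1 H:3 S:1 O:3
  CH2 → C:1 H:2
  CH2 → C:1 H:2
  CH3 → C:1 H:3
Element totals:
  C: 4
  H: 10
  O: 3
  S: 1
Molecular formula: C4H10O3S.
  M = 4(12.0) + 10(1.007825) + 3(15.994915) + 31.972071
    = 48.000000 + 10.078250 + 47.984745 + 31.972071 = 138.035066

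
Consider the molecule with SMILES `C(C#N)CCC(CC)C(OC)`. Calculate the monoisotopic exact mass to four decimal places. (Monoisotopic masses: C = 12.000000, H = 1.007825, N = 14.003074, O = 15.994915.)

155.1310

Atom tally by fragment:
  NCCH2 → C:2 H:2 N:1
  CH2 → C:1 H:2
  CH2 → C:1 H:2
  CH(C2H5) → C:3 H:6
  CH2OCH3 → C:2 H:5 O:1
Element totals:
  C: 9
  H: 17
  N: 1
  O: 1
Molecular formula: C9H17NO.
  M = 9(12.0) + 17(1.007825) + 14.003074 + 15.994915
    = 108.000000 + 17.133025 + 14.003074 + 15.994915 = 155.131014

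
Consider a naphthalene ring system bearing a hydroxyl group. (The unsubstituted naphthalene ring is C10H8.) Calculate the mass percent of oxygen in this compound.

11.10%

Atom tally by fragment:
  naphthalene ring system core → C:10 H:8
  (− 1 ring H displaced by substituents)
  + OH → O:1 H:1
Element totals:
  C: 10
  H: 8
  O: 1
Molecular formula: C10H8O.
Molar mass = 144.173 g/mol.
Mass from O: 1 × 15.999 = 15.999 g/mol.
%O = 15.999 / 144.173 × 100 = 11.10%.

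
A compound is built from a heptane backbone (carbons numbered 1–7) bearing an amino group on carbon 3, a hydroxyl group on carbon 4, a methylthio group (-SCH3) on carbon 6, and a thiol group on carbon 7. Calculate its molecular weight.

Atom tally by fragment:
  CH3 → C:1 H:3
  CH2 → C:1 H:2
  CH(NH2) → C:1 H:3 N:1
  CH(OH) → C:1 H:2 O:1
  CH2 → C:1 H:2
  CH(SCH3) → C:2 H:4 S:1
  CH2SH → C:1 H:3 S:1
Element totals:
  C: 8
  H: 19
  N: 1
  O: 1
  S: 2
Molecular formula: C8H19NOS2.
  M = 8(12.011) + 19(1.008) + 14.007 + 15.999 + 2(32.06)
    = 96.088 + 19.152 + 14.007 + 15.999 + 64.120 = 209.366

209.37 g/mol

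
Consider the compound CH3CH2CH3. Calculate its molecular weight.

Atom tally by fragment:
  CH3 → C:1 H:3
  CH2 → C:1 H:2
  CH3 → C:1 H:3
Element totals:
  C: 3
  H: 8
Molecular formula: C3H8.
  M = 3(12.011) + 8(1.008)
    = 36.033 + 8.064 = 44.097

44.10 g/mol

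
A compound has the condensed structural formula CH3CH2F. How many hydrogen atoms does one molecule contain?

Element totals:
  C: 2
  H: 5
  F: 1

5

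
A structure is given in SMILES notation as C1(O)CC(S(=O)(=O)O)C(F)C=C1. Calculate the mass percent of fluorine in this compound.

9.68%

Atom tally by fragment:
  cyclohexene ring core → C:6 H:10
  (− 3 ring H displaced by substituents)
  + OH → O:1 H:1
  + SO3H → S:1 O:3 H:1
  + F → F:1
Element totals:
  C: 6
  H: 9
  F: 1
  O: 4
  S: 1
Molecular formula: C6H9FO4S.
Molar mass = 196.192 g/mol.
Mass from F: 1 × 18.998 = 18.998 g/mol.
%F = 18.998 / 196.192 × 100 = 9.68%.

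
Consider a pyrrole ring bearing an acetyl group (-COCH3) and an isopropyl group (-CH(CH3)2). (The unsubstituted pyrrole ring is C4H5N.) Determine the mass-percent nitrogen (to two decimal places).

9.26%

Atom tally by fragment:
  pyrrole ring core → C:4 H:5 N:1
  (− 2 ring H displaced by substituents)
  + COCH3 → C:2 H:3 O:1
  + CH(CH3)2 → C:3 H:7
Element totals:
  C: 9
  H: 13
  N: 1
  O: 1
Molecular formula: C9H13NO.
Molar mass = 151.209 g/mol.
Mass from N: 1 × 14.007 = 14.007 g/mol.
%N = 14.007 / 151.209 × 100 = 9.26%.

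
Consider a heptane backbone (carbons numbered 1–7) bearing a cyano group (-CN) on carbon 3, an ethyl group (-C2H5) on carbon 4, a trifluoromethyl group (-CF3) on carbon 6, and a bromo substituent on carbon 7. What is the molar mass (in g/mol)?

Atom tally by fragment:
  CH3 → C:1 H:3
  CH2 → C:1 H:2
  CH(CN) → C:2 H:1 N:1
  CH(C2H5) → C:3 H:6
  CH2 → C:1 H:2
  CH(CF3) → C:2 H:1 F:3
  CH2Br → C:1 H:2 Br:1
Element totals:
  C: 11
  H: 17
  Br: 1
  F: 3
  N: 1
Molecular formula: C11H17BrF3N.
  M = 11(12.011) + 17(1.008) + 79.904 + 3(18.998) + 14.007
    = 132.121 + 17.136 + 79.904 + 56.994 + 14.007 = 300.162

300.16 g/mol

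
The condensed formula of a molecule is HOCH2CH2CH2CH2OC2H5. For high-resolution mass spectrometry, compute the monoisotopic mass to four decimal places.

118.0994

Atom tally by fragment:
  HOCH2 → C:1 H:3 O:1
  CH2 → C:1 H:2
  CH2 → C:1 H:2
  CH2OC2H5 → C:3 H:7 O:1
Element totals:
  C: 6
  H: 14
  O: 2
Molecular formula: C6H14O2.
  M = 6(12.0) + 14(1.007825) + 2(15.994915)
    = 72.000000 + 14.109550 + 31.989830 = 118.099380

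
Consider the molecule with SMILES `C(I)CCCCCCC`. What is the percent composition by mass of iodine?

Atom tally by fragment:
  ICH2 → C:1 H:2 I:1
  CH2 → C:1 H:2
  CH2 → C:1 H:2
  CH2 → C:1 H:2
  CH2 → C:1 H:2
  CH2 → C:1 H:2
  CH2 → C:1 H:2
  CH3 → C:1 H:3
Element totals:
  C: 8
  H: 17
  I: 1
Molecular formula: C8H17I.
Molar mass = 240.128 g/mol.
Mass from I: 1 × 126.904 = 126.904 g/mol.
%I = 126.904 / 240.128 × 100 = 52.85%.

52.85%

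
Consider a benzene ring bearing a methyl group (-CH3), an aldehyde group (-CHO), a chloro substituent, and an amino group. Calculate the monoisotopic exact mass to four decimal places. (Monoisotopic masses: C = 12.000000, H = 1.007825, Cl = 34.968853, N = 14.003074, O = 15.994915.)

169.0294

Atom tally by fragment:
  benzene ring core → C:6 H:6
  (− 4 ring H displaced by substituents)
  + CH3 → C:1 H:3
  + CHO → C:1 H:1 O:1
  + Cl → Cl:1
  + NH2 → N:1 H:2
Element totals:
  C: 8
  H: 8
  Cl: 1
  N: 1
  O: 1
Molecular formula: C8H8ClNO.
  M = 8(12.0) + 8(1.007825) + 34.968853 + 14.003074 + 15.994915
    = 96.000000 + 8.062600 + 34.968853 + 14.003074 + 15.994915 = 169.029442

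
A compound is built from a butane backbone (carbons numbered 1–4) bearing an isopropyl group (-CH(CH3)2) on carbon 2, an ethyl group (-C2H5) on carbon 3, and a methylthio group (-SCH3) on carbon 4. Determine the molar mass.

174.35 g/mol

Atom tally by fragment:
  CH3 → C:1 H:3
  CH(CH(CH3)2) → C:4 H:8
  CH(C2H5) → C:3 H:6
  CH2SCH3 → C:2 H:5 S:1
Element totals:
  C: 10
  H: 22
  S: 1
Molecular formula: C10H22S.
  M = 10(12.011) + 22(1.008) + 32.06
    = 120.110 + 22.176 + 32.060 = 174.346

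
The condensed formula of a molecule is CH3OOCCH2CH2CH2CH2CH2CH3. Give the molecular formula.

C8H16O2

Atom tally by fragment:
  CH3OOCCH2 → C:3 H:5 O:2
  CH2 → C:1 H:2
  CH2 → C:1 H:2
  CH2 → C:1 H:2
  CH2 → C:1 H:2
  CH3 → C:1 H:3
Element totals:
  C: 8
  H: 16
  O: 2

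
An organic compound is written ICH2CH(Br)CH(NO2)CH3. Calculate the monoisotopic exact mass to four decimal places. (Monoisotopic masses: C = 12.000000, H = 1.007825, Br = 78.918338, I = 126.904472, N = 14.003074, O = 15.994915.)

Element totals:
  C: 4
  H: 7
  Br: 1
  I: 1
  N: 1
  O: 2
Molecular formula: C4H7BrINO2.
  M = 4(12.0) + 7(1.007825) + 78.918338 + 126.904472 + 14.003074 + 2(15.994915)
    = 48.000000 + 7.054775 + 78.918338 + 126.904472 + 14.003074 + 31.989830 = 306.870489

306.8705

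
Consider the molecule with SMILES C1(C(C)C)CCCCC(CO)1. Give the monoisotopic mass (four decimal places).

Atom tally by fragment:
  cyclohexane ring core → C:6 H:12
  (− 2 ring H displaced by substituents)
  + CH(CH3)2 → C:3 H:7
  + CH2OH → C:1 H:3 O:1
Element totals:
  C: 10
  H: 20
  O: 1
Molecular formula: C10H20O.
  M = 10(12.0) + 20(1.007825) + 15.994915
    = 120.000000 + 20.156500 + 15.994915 = 156.151415

156.1514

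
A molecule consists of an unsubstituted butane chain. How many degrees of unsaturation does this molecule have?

Atom tally by fragment:
  CH3 → C:1 H:3
  CH2 → C:1 H:2
  CH2 → C:1 H:2
  CH3 → C:1 H:3
Element totals:
  C: 4
  H: 10
Molecular formula: C4H10.
DoU = (2C + 2 + N − H − X) / 2 = (2·4 + 2 + 0 − 10 − 0) / 2 = 0.

0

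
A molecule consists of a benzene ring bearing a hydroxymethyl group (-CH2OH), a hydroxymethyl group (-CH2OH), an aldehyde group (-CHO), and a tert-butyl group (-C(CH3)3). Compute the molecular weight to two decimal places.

Atom tally by fragment:
  benzene ring core → C:6 H:6
  (− 4 ring H displaced by substituents)
  + CH2OH → C:1 H:3 O:1
  + CH2OH → C:1 H:3 O:1
  + CHO → C:1 H:1 O:1
  + C(CH3)3 → C:4 H:9
Element totals:
  C: 13
  H: 18
  O: 3
Molecular formula: C13H18O3.
  M = 13(12.011) + 18(1.008) + 3(15.999)
    = 156.143 + 18.144 + 47.997 = 222.284

222.28 g/mol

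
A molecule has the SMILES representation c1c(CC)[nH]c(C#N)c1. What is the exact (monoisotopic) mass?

120.0687

Atom tally by fragment:
  pyrrole ring core → C:4 H:5 N:1
  (− 2 ring H displaced by substituents)
  + C2H5 → C:2 H:5
  + CN → C:1 N:1
Element totals:
  C: 7
  H: 8
  N: 2
Molecular formula: C7H8N2.
  M = 7(12.0) + 8(1.007825) + 2(14.003074)
    = 84.000000 + 8.062600 + 28.006148 = 120.068748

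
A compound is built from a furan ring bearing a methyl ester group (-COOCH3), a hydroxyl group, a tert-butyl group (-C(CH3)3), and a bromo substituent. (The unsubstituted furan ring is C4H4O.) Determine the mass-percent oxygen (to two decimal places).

23.09%

Atom tally by fragment:
  furan ring core → C:4 H:4 O:1
  (− 4 ring H displaced by substituents)
  + COOCH3 → C:2 H:3 O:2
  + OH → O:1 H:1
  + C(CH3)3 → C:4 H:9
  + Br → Br:1
Element totals:
  C: 10
  H: 13
  Br: 1
  O: 4
Molecular formula: C10H13BrO4.
Molar mass = 277.114 g/mol.
Mass from O: 4 × 15.999 = 63.996 g/mol.
%O = 63.996 / 277.114 × 100 = 23.09%.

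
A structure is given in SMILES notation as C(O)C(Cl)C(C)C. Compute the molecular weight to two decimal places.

122.59 g/mol

Atom tally by fragment:
  HOCH2 → C:1 H:3 O:1
  CH(Cl) → C:1 H:1 Cl:1
  CH(CH3) → C:2 H:4
  CH3 → C:1 H:3
Element totals:
  C: 5
  H: 11
  Cl: 1
  O: 1
Molecular formula: C5H11ClO.
  M = 5(12.011) + 11(1.008) + 35.45 + 15.999
    = 60.055 + 11.088 + 35.450 + 15.999 = 122.592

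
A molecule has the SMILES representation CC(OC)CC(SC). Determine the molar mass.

Atom tally by fragment:
  CH3 → C:1 H:3
  CH(OCH3) → C:2 H:4 O:1
  CH2 → C:1 H:2
  CH2SCH3 → C:2 H:5 S:1
Element totals:
  C: 6
  H: 14
  O: 1
  S: 1
Molecular formula: C6H14OS.
  M = 6(12.011) + 14(1.008) + 15.999 + 32.06
    = 72.066 + 14.112 + 15.999 + 32.060 = 134.237

134.24 g/mol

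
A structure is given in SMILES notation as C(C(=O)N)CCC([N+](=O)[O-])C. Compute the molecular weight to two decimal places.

160.17 g/mol

Atom tally by fragment:
  H2NOCCH2 → C:2 H:4 O:1 N:1
  CH2 → C:1 H:2
  CH2 → C:1 H:2
  CH(NO2) → C:1 H:1 N:1 O:2
  CH3 → C:1 H:3
Element totals:
  C: 6
  H: 12
  N: 2
  O: 3
Molecular formula: C6H12N2O3.
  M = 6(12.011) + 12(1.008) + 2(14.007) + 3(15.999)
    = 72.066 + 12.096 + 28.014 + 47.997 = 160.173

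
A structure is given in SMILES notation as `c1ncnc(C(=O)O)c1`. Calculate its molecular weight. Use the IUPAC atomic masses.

Atom tally by fragment:
  pyrimidine ring core → C:4 H:4 N:2
  (− 1 ring H displaced by substituents)
  + COOH → C:1 H:1 O:2
Element totals:
  C: 5
  H: 4
  N: 2
  O: 2
Molecular formula: C5H4N2O2.
  M = 5(12.011) + 4(1.008) + 2(14.007) + 2(15.999)
    = 60.055 + 4.032 + 28.014 + 31.998 = 124.099

124.10 g/mol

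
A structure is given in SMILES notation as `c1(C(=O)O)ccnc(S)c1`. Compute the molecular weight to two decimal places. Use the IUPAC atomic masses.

155.17 g/mol

Atom tally by fragment:
  pyridine ring core → C:5 H:5 N:1
  (− 2 ring H displaced by substituents)
  + COOH → C:1 H:1 O:2
  + SH → S:1 H:1
Element totals:
  C: 6
  H: 5
  N: 1
  O: 2
  S: 1
Molecular formula: C6H5NO2S.
  M = 6(12.011) + 5(1.008) + 14.007 + 2(15.999) + 32.06
    = 72.066 + 5.040 + 14.007 + 31.998 + 32.060 = 155.171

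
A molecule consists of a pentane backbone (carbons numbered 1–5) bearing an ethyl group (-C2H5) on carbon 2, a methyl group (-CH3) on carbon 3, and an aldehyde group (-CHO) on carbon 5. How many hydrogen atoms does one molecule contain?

18

Atom tally by fragment:
  CH3 → C:1 H:3
  CH(C2H5) → C:3 H:6
  CH(CH3) → C:2 H:4
  CH2 → C:1 H:2
  CH2CHO → C:2 H:3 O:1
Element totals:
  C: 9
  H: 18
  O: 1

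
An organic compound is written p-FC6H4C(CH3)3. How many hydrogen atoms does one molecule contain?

13

Element totals:
  C: 10
  H: 13
  F: 1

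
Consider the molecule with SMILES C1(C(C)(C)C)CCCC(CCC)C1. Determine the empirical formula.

CH2

Atom tally by fragment:
  cyclohexane ring core → C:6 H:12
  (− 2 ring H displaced by substituents)
  + C(CH3)3 → C:4 H:9
  + CH2CH2CH3 → C:3 H:7
Element totals:
  C: 13
  H: 26
Molecular formula: C13H26.
gcd of subscripts = 13; dividing each by 13:
  C: 13/13 = 1
  H: 26/13 = 2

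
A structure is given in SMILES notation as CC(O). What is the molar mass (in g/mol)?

Atom tally by fragment:
  CH3 → C:1 H:3
  CH2OH → C:1 H:3 O:1
Element totals:
  C: 2
  H: 6
  O: 1
Molecular formula: C2H6O.
  M = 2(12.011) + 6(1.008) + 15.999
    = 24.022 + 6.048 + 15.999 = 46.069

46.07 g/mol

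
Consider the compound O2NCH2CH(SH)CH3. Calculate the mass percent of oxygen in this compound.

26.41%

Element totals:
  C: 3
  H: 7
  N: 1
  O: 2
  S: 1
Molecular formula: C3H7NO2S.
Molar mass = 121.154 g/mol.
Mass from O: 2 × 15.999 = 31.998 g/mol.
%O = 31.998 / 121.154 × 100 = 26.41%.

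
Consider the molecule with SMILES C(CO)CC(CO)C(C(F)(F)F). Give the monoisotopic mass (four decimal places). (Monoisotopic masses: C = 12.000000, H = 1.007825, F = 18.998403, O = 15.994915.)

Atom tally by fragment:
  HOCH2CH2 → C:2 H:5 O:1
  CH2 → C:1 H:2
  CH(CH2OH) → C:2 H:4 O:1
  CH2CF3 → C:2 H:2 F:3
Element totals:
  C: 7
  H: 13
  F: 3
  O: 2
Molecular formula: C7H13F3O2.
  M = 7(12.0) + 13(1.007825) + 3(18.998403) + 2(15.994915)
    = 84.000000 + 13.101725 + 56.995209 + 31.989830 = 186.086764

186.0868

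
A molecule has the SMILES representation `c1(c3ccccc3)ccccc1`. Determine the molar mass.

Atom tally by fragment:
  benzene ring core → C:6 H:6
  (− 1 ring H displaced by substituents)
  + C6H5 → C:6 H:5
Element totals:
  C: 12
  H: 10
Molecular formula: C12H10.
  M = 12(12.011) + 10(1.008)
    = 144.132 + 10.080 = 154.212

154.21 g/mol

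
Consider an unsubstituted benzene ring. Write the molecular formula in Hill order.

C6H6

Atom tally by fragment:
  benzene ring core → C:6 H:6
Element totals:
  C: 6
  H: 6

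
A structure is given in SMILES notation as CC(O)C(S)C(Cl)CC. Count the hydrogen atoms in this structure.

Atom tally by fragment:
  CH3 → C:1 H:3
  CH(OH) → C:1 H:2 O:1
  CH(SH) → C:1 H:2 S:1
  CH(Cl) → C:1 H:1 Cl:1
  CH2 → C:1 H:2
  CH3 → C:1 H:3
Element totals:
  C: 6
  H: 13
  Cl: 1
  O: 1
  S: 1

13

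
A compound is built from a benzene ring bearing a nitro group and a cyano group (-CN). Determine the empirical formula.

Atom tally by fragment:
  benzene ring core → C:6 H:6
  (− 2 ring H displaced by substituents)
  + NO2 → N:1 O:2
  + CN → C:1 N:1
Element totals:
  C: 7
  H: 4
  N: 2
  O: 2
Molecular formula: C7H4N2O2.
gcd of subscripts (7, 4, 2, 2) = 1, so the empirical formula equals the molecular formula.

C7H4N2O2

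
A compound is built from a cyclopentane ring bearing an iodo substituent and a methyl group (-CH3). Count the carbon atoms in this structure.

Atom tally by fragment:
  cyclopentane ring core → C:5 H:10
  (− 2 ring H displaced by substituents)
  + I → I:1
  + CH3 → C:1 H:3
Element totals:
  C: 6
  H: 11
  I: 1

6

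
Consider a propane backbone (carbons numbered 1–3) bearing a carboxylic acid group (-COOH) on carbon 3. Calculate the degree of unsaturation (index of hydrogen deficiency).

1

Atom tally by fragment:
  CH3 → C:1 H:3
  CH2 → C:1 H:2
  CH2COOH → C:2 H:3 O:2
Element totals:
  C: 4
  H: 8
  O: 2
Molecular formula: C4H8O2.
DoU = (2C + 2 + N − H − X) / 2 = (2·4 + 2 + 0 − 8 − 0) / 2 = 1.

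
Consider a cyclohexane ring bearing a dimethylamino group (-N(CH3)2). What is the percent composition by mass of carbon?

Atom tally by fragment:
  cyclohexane ring core → C:6 H:12
  (− 1 ring H displaced by substituents)
  + N(CH3)2 → N:1 C:2 H:6
Element totals:
  C: 8
  H: 17
  N: 1
Molecular formula: C8H17N.
Molar mass = 127.231 g/mol.
Mass from C: 8 × 12.011 = 96.088 g/mol.
%C = 96.088 / 127.231 × 100 = 75.52%.

75.52%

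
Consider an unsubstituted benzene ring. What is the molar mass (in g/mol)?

78.11 g/mol

Atom tally by fragment:
  benzene ring core → C:6 H:6
Element totals:
  C: 6
  H: 6
Molecular formula: C6H6.
  M = 6(12.011) + 6(1.008)
    = 72.066 + 6.048 = 78.114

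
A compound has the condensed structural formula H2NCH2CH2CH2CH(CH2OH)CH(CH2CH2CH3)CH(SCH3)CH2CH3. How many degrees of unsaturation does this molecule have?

0

Atom tally by fragment:
  H2NCH2 → C:1 H:4 N:1
  CH2 → C:1 H:2
  CH2 → C:1 H:2
  CH(CH2OH) → C:2 H:4 O:1
  CH(CH2CH2CH3) → C:4 H:8
  CH(SCH3) → C:2 H:4 S:1
  CH2 → C:1 H:2
  CH3 → C:1 H:3
Element totals:
  C: 13
  H: 29
  N: 1
  O: 1
  S: 1
Molecular formula: C13H29NOS.
DoU = (2C + 2 + N − H − X) / 2 = (2·13 + 2 + 1 − 29 − 0) / 2 = 0.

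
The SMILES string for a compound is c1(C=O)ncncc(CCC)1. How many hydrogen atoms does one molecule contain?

Atom tally by fragment:
  pyrimidine ring core → C:4 H:4 N:2
  (− 2 ring H displaced by substituents)
  + CHO → C:1 H:1 O:1
  + CH2CH2CH3 → C:3 H:7
Element totals:
  C: 8
  H: 10
  N: 2
  O: 1

10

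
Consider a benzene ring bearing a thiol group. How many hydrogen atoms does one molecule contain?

Atom tally by fragment:
  benzene ring core → C:6 H:6
  (− 1 ring H displaced by substituents)
  + SH → S:1 H:1
Element totals:
  C: 6
  H: 6
  S: 1

6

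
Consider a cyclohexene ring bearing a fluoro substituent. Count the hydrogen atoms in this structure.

Atom tally by fragment:
  cyclohexene ring core → C:6 H:10
  (− 1 ring H displaced by substituents)
  + F → F:1
Element totals:
  C: 6
  H: 9
  F: 1

9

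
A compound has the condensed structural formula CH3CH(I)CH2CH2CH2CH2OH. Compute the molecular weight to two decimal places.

228.07 g/mol

Atom tally by fragment:
  CH3 → C:1 H:3
  CH(I) → C:1 H:1 I:1
  CH2 → C:1 H:2
  CH2 → C:1 H:2
  CH2CH2OH → C:2 H:5 O:1
Element totals:
  C: 6
  H: 13
  I: 1
  O: 1
Molecular formula: C6H13IO.
  M = 6(12.011) + 13(1.008) + 126.904 + 15.999
    = 72.066 + 13.104 + 126.904 + 15.999 = 228.073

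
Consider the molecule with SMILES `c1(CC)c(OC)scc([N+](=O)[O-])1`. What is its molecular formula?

Atom tally by fragment:
  thiophene ring core → C:4 H:4 S:1
  (− 3 ring H displaced by substituents)
  + C2H5 → C:2 H:5
  + OCH3 → C:1 H:3 O:1
  + NO2 → N:1 O:2
Element totals:
  C: 7
  H: 9
  N: 1
  O: 3
  S: 1

C7H9NO3S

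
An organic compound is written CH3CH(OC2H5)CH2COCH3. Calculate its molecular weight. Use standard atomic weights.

Element totals:
  C: 7
  H: 14
  O: 2
Molecular formula: C7H14O2.
  M = 7(12.011) + 14(1.008) + 2(15.999)
    = 84.077 + 14.112 + 31.998 = 130.187

130.19 g/mol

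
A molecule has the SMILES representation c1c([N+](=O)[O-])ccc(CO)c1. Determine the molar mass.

Atom tally by fragment:
  benzene ring core → C:6 H:6
  (− 2 ring H displaced by substituents)
  + NO2 → N:1 O:2
  + CH2OH → C:1 H:3 O:1
Element totals:
  C: 7
  H: 7
  N: 1
  O: 3
Molecular formula: C7H7NO3.
  M = 7(12.011) + 7(1.008) + 14.007 + 3(15.999)
    = 84.077 + 7.056 + 14.007 + 47.997 = 153.137

153.14 g/mol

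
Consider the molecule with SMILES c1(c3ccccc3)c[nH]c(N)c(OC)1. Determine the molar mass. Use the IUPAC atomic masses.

188.23 g/mol

Atom tally by fragment:
  pyrrole ring core → C:4 H:5 N:1
  (− 3 ring H displaced by substituents)
  + C6H5 → C:6 H:5
  + NH2 → N:1 H:2
  + OCH3 → C:1 H:3 O:1
Element totals:
  C: 11
  H: 12
  N: 2
  O: 1
Molecular formula: C11H12N2O.
  M = 11(12.011) + 12(1.008) + 2(14.007) + 15.999
    = 132.121 + 12.096 + 28.014 + 15.999 = 188.230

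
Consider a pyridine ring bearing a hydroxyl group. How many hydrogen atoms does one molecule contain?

5

Atom tally by fragment:
  pyridine ring core → C:5 H:5 N:1
  (− 1 ring H displaced by substituents)
  + OH → O:1 H:1
Element totals:
  C: 5
  H: 5
  N: 1
  O: 1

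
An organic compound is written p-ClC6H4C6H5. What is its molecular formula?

C12H9Cl

Atom tally by fragment:
  benzene ring core → C:6 H:6
  (− 2 ring H displaced by substituents)
  + Cl → Cl:1
  + C6H5 → C:6 H:5
Element totals:
  C: 12
  H: 9
  Cl: 1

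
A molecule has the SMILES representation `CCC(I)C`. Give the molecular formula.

C4H9I

Atom tally by fragment:
  CH3 → C:1 H:3
  CH2 → C:1 H:2
  CH(I) → C:1 H:1 I:1
  CH3 → C:1 H:3
Element totals:
  C: 4
  H: 9
  I: 1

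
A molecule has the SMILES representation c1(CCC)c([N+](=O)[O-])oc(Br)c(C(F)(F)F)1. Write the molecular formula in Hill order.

Atom tally by fragment:
  furan ring core → C:4 H:4 O:1
  (− 4 ring H displaced by substituents)
  + CH2CH2CH3 → C:3 H:7
  + NO2 → N:1 O:2
  + Br → Br:1
  + CF3 → C:1 F:3
Element totals:
  C: 8
  H: 7
  Br: 1
  F: 3
  N: 1
  O: 3

C8H7BrF3NO3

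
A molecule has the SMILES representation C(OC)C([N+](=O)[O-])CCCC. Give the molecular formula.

C7H15NO3

Atom tally by fragment:
  CH3OCH2 → C:2 H:5 O:1
  CH(NO2) → C:1 H:1 N:1 O:2
  CH2 → C:1 H:2
  CH2 → C:1 H:2
  CH2 → C:1 H:2
  CH3 → C:1 H:3
Element totals:
  C: 7
  H: 15
  N: 1
  O: 3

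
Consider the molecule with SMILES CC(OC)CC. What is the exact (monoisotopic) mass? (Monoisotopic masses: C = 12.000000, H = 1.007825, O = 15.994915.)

88.0888

Atom tally by fragment:
  CH3 → C:1 H:3
  CH(OCH3) → C:2 H:4 O:1
  CH2 → C:1 H:2
  CH3 → C:1 H:3
Element totals:
  C: 5
  H: 12
  O: 1
Molecular formula: C5H12O.
  M = 5(12.0) + 12(1.007825) + 15.994915
    = 60.000000 + 12.093900 + 15.994915 = 88.088815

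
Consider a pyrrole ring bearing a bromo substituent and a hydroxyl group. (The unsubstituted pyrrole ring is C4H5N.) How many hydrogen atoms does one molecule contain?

Atom tally by fragment:
  pyrrole ring core → C:4 H:5 N:1
  (− 2 ring H displaced by substituents)
  + Br → Br:1
  + OH → O:1 H:1
Element totals:
  C: 4
  H: 4
  Br: 1
  N: 1
  O: 1

4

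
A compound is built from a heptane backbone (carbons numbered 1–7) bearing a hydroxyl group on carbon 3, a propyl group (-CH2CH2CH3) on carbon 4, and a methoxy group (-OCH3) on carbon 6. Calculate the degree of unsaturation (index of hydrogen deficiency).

0

Atom tally by fragment:
  CH3 → C:1 H:3
  CH2 → C:1 H:2
  CH(OH) → C:1 H:2 O:1
  CH(CH2CH2CH3) → C:4 H:8
  CH2 → C:1 H:2
  CH(OCH3) → C:2 H:4 O:1
  CH3 → C:1 H:3
Element totals:
  C: 11
  H: 24
  O: 2
Molecular formula: C11H24O2.
DoU = (2C + 2 + N − H − X) / 2 = (2·11 + 2 + 0 − 24 − 0) / 2 = 0.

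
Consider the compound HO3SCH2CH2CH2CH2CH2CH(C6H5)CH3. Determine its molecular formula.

C13H20O3S

Atom tally by fragment:
  HO3SCH2 → C:1 H:3 S:1 O:3
  CH2 → C:1 H:2
  CH2 → C:1 H:2
  CH2 → C:1 H:2
  CH2 → C:1 H:2
  CH(C6H5) → C:7 H:6
  CH3 → C:1 H:3
Element totals:
  C: 13
  H: 20
  O: 3
  S: 1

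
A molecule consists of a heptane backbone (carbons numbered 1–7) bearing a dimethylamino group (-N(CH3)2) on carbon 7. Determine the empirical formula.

Atom tally by fragment:
  CH3 → C:1 H:3
  CH2 → C:1 H:2
  CH2 → C:1 H:2
  CH2 → C:1 H:2
  CH2 → C:1 H:2
  CH2 → C:1 H:2
  CH2N(CH3)2 → C:3 H:8 N:1
Element totals:
  C: 9
  H: 21
  N: 1
Molecular formula: C9H21N.
gcd of subscripts (9, 21, 1) = 1, so the empirical formula equals the molecular formula.

C9H21N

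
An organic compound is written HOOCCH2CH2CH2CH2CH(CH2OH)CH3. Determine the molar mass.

Element totals:
  C: 8
  H: 16
  O: 3
Molecular formula: C8H16O3.
  M = 8(12.011) + 16(1.008) + 3(15.999)
    = 96.088 + 16.128 + 47.997 = 160.213

160.21 g/mol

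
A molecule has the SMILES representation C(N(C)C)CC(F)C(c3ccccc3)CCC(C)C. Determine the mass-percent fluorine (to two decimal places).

Atom tally by fragment:
  (CH3)2NCH2 → C:3 H:8 N:1
  CH2 → C:1 H:2
  CH(F) → C:1 H:1 F:1
  CH(C6H5) → C:7 H:6
  CH2 → C:1 H:2
  CH2 → C:1 H:2
  CH(CH3) → C:2 H:4
  CH3 → C:1 H:3
Element totals:
  C: 17
  H: 28
  F: 1
  N: 1
Molecular formula: C17H28FN.
Molar mass = 265.416 g/mol.
Mass from F: 1 × 18.998 = 18.998 g/mol.
%F = 18.998 / 265.416 × 100 = 7.16%.

7.16%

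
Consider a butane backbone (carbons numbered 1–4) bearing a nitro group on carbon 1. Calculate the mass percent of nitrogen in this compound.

13.58%

Atom tally by fragment:
  O2NCH2 → C:1 H:2 N:1 O:2
  CH2 → C:1 H:2
  CH2 → C:1 H:2
  CH3 → C:1 H:3
Element totals:
  C: 4
  H: 9
  N: 1
  O: 2
Molecular formula: C4H9NO2.
Molar mass = 103.121 g/mol.
Mass from N: 1 × 14.007 = 14.007 g/mol.
%N = 14.007 / 103.121 × 100 = 13.58%.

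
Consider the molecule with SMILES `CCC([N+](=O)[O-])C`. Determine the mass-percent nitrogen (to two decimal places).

13.58%

Atom tally by fragment:
  CH3 → C:1 H:3
  CH2 → C:1 H:2
  CH(NO2) → C:1 H:1 N:1 O:2
  CH3 → C:1 H:3
Element totals:
  C: 4
  H: 9
  N: 1
  O: 2
Molecular formula: C4H9NO2.
Molar mass = 103.121 g/mol.
Mass from N: 1 × 14.007 = 14.007 g/mol.
%N = 14.007 / 103.121 × 100 = 13.58%.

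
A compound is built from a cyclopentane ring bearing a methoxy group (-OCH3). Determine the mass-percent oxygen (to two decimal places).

Atom tally by fragment:
  cyclopentane ring core → C:5 H:10
  (− 1 ring H displaced by substituents)
  + OCH3 → C:1 H:3 O:1
Element totals:
  C: 6
  H: 12
  O: 1
Molecular formula: C6H12O.
Molar mass = 100.161 g/mol.
Mass from O: 1 × 15.999 = 15.999 g/mol.
%O = 15.999 / 100.161 × 100 = 15.97%.

15.97%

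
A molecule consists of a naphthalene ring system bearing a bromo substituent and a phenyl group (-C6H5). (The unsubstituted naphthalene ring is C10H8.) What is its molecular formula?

Atom tally by fragment:
  naphthalene ring system core → C:10 H:8
  (− 2 ring H displaced by substituents)
  + Br → Br:1
  + C6H5 → C:6 H:5
Element totals:
  C: 16
  H: 11
  Br: 1

C16H11Br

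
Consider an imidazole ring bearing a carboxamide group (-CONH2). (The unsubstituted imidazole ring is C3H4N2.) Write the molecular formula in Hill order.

Atom tally by fragment:
  imidazole ring core → C:3 H:4 N:2
  (− 1 ring H displaced by substituents)
  + CONH2 → C:1 H:2 O:1 N:1
Element totals:
  C: 4
  H: 5
  N: 3
  O: 1

C4H5N3O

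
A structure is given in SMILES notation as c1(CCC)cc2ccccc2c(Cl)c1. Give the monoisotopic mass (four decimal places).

204.0706

Atom tally by fragment:
  naphthalene ring system core → C:10 H:8
  (− 2 ring H displaced by substituents)
  + CH2CH2CH3 → C:3 H:7
  + Cl → Cl:1
Element totals:
  C: 13
  H: 13
  Cl: 1
Molecular formula: C13H13Cl.
  M = 13(12.0) + 13(1.007825) + 34.968853
    = 156.000000 + 13.101725 + 34.968853 = 204.070578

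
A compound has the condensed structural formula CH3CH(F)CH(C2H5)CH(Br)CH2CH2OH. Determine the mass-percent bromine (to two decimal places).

Atom tally by fragment:
  CH3 → C:1 H:3
  CH(F) → C:1 H:1 F:1
  CH(C2H5) → C:3 H:6
  CH(Br) → C:1 H:1 Br:1
  CH2 → C:1 H:2
  CH2OH → C:1 H:3 O:1
Element totals:
  C: 8
  H: 16
  Br: 1
  F: 1
  O: 1
Molecular formula: C8H16BrFO.
Molar mass = 227.117 g/mol.
Mass from Br: 1 × 79.904 = 79.904 g/mol.
%Br = 79.904 / 227.117 × 100 = 35.18%.

35.18%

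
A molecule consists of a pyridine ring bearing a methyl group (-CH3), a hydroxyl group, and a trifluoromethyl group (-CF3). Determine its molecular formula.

Atom tally by fragment:
  pyridine ring core → C:5 H:5 N:1
  (− 3 ring H displaced by substituents)
  + CH3 → C:1 H:3
  + OH → O:1 H:1
  + CF3 → C:1 F:3
Element totals:
  C: 7
  H: 6
  F: 3
  N: 1
  O: 1

C7H6F3NO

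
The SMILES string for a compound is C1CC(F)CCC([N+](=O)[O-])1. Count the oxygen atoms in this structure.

2

Atom tally by fragment:
  cyclohexane ring core → C:6 H:12
  (− 2 ring H displaced by substituents)
  + F → F:1
  + NO2 → N:1 O:2
Element totals:
  C: 6
  H: 10
  F: 1
  N: 1
  O: 2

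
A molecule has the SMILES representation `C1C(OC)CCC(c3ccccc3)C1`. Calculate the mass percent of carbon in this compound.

Atom tally by fragment:
  cyclohexane ring core → C:6 H:12
  (− 2 ring H displaced by substituents)
  + OCH3 → C:1 H:3 O:1
  + C6H5 → C:6 H:5
Element totals:
  C: 13
  H: 18
  O: 1
Molecular formula: C13H18O.
Molar mass = 190.286 g/mol.
Mass from C: 13 × 12.011 = 156.143 g/mol.
%C = 156.143 / 190.286 × 100 = 82.06%.

82.06%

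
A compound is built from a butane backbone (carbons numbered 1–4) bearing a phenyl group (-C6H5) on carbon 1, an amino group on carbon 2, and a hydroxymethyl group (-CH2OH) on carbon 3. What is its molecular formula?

C11H17NO

Atom tally by fragment:
  C6H5CH2 → C:7 H:7
  CH(NH2) → C:1 H:3 N:1
  CH(CH2OH) → C:2 H:4 O:1
  CH3 → C:1 H:3
Element totals:
  C: 11
  H: 17
  N: 1
  O: 1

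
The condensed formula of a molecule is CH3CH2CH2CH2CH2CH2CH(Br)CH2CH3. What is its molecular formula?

Atom tally by fragment:
  CH3 → C:1 H:3
  CH2 → C:1 H:2
  CH2 → C:1 H:2
  CH2 → C:1 H:2
  CH2 → C:1 H:2
  CH2 → C:1 H:2
  CH(Br) → C:1 H:1 Br:1
  CH2 → C:1 H:2
  CH3 → C:1 H:3
Element totals:
  C: 9
  H: 19
  Br: 1

C9H19Br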